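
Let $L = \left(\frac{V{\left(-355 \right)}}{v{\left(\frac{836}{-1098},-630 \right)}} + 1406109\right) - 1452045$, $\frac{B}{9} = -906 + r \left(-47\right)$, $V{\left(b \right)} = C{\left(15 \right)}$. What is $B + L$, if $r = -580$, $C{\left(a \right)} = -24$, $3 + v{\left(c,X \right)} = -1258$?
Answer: $\frac{241166274}{1261} \approx 1.9125 \cdot 10^{5}$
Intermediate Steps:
$v{\left(c,X \right)} = -1261$ ($v{\left(c,X \right)} = -3 - 1258 = -1261$)
$V{\left(b \right)} = -24$
$B = 237186$ ($B = 9 \left(-906 - -27260\right) = 9 \left(-906 + 27260\right) = 9 \cdot 26354 = 237186$)
$L = - \frac{57925272}{1261}$ ($L = \left(- \frac{24}{-1261} + 1406109\right) - 1452045 = \left(\left(-24\right) \left(- \frac{1}{1261}\right) + 1406109\right) - 1452045 = \left(\frac{24}{1261} + 1406109\right) - 1452045 = \frac{1773103473}{1261} - 1452045 = - \frac{57925272}{1261} \approx -45936.0$)
$B + L = 237186 - \frac{57925272}{1261} = \frac{241166274}{1261}$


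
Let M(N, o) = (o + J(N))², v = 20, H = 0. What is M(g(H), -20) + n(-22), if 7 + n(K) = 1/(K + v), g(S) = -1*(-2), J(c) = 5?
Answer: 435/2 ≈ 217.50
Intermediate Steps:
g(S) = 2
M(N, o) = (5 + o)² (M(N, o) = (o + 5)² = (5 + o)²)
n(K) = -7 + 1/(20 + K) (n(K) = -7 + 1/(K + 20) = -7 + 1/(20 + K))
M(g(H), -20) + n(-22) = (5 - 20)² + (-139 - 7*(-22))/(20 - 22) = (-15)² + (-139 + 154)/(-2) = 225 - ½*15 = 225 - 15/2 = 435/2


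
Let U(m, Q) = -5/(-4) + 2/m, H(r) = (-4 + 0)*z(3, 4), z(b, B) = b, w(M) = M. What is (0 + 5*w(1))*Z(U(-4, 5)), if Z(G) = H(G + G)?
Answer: -60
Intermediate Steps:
H(r) = -12 (H(r) = (-4 + 0)*3 = -4*3 = -12)
U(m, Q) = 5/4 + 2/m (U(m, Q) = -5*(-¼) + 2/m = 5/4 + 2/m)
Z(G) = -12
(0 + 5*w(1))*Z(U(-4, 5)) = (0 + 5*1)*(-12) = (0 + 5)*(-12) = 5*(-12) = -60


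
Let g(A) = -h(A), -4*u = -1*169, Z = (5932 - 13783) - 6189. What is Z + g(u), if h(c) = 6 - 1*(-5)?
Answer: -14051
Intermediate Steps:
Z = -14040 (Z = -7851 - 6189 = -14040)
h(c) = 11 (h(c) = 6 + 5 = 11)
u = 169/4 (u = -(-1)*169/4 = -¼*(-169) = 169/4 ≈ 42.250)
g(A) = -11 (g(A) = -1*11 = -11)
Z + g(u) = -14040 - 11 = -14051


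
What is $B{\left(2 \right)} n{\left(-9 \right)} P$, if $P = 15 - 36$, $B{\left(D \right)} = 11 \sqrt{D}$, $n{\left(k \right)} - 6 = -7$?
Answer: $231 \sqrt{2} \approx 326.68$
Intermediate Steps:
$n{\left(k \right)} = -1$ ($n{\left(k \right)} = 6 - 7 = -1$)
$P = -21$ ($P = 15 - 36 = -21$)
$B{\left(2 \right)} n{\left(-9 \right)} P = 11 \sqrt{2} \left(-1\right) \left(-21\right) = - 11 \sqrt{2} \left(-21\right) = 231 \sqrt{2}$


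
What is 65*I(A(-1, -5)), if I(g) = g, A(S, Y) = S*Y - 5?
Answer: 0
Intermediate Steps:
A(S, Y) = -5 + S*Y
65*I(A(-1, -5)) = 65*(-5 - 1*(-5)) = 65*(-5 + 5) = 65*0 = 0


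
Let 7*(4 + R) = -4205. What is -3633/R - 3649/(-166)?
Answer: 78987/2822 ≈ 27.990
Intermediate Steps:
R = -4233/7 (R = -4 + (⅐)*(-4205) = -4 - 4205/7 = -4233/7 ≈ -604.71)
-3633/R - 3649/(-166) = -3633/(-4233/7) - 3649/(-166) = -3633*(-7/4233) - 3649*(-1/166) = 8477/1411 + 3649/166 = 78987/2822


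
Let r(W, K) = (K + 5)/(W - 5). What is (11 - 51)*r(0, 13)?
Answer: 144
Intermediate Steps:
r(W, K) = (5 + K)/(-5 + W)
(11 - 51)*r(0, 13) = (11 - 51)*((5 + 13)/(-5 + 0)) = -40*18/(-5) = -(-8)*18 = -40*(-18/5) = 144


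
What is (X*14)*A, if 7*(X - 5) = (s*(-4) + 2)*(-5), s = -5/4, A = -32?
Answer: 0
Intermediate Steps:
s = -5/4 (s = -5*¼ = -5/4 ≈ -1.2500)
X = 0 (X = 5 + ((-5/4*(-4) + 2)*(-5))/7 = 5 + ((5 + 2)*(-5))/7 = 5 + (7*(-5))/7 = 5 + (⅐)*(-35) = 5 - 5 = 0)
(X*14)*A = (0*14)*(-32) = 0*(-32) = 0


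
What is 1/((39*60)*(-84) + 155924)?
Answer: -1/40636 ≈ -2.4609e-5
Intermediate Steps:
1/((39*60)*(-84) + 155924) = 1/(2340*(-84) + 155924) = 1/(-196560 + 155924) = 1/(-40636) = -1/40636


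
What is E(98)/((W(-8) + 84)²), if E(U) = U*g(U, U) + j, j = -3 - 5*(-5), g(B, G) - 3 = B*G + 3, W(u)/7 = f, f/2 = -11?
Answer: 470901/2450 ≈ 192.20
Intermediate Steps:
f = -22 (f = 2*(-11) = -22)
W(u) = -154 (W(u) = 7*(-22) = -154)
g(B, G) = 6 + B*G (g(B, G) = 3 + (B*G + 3) = 3 + (3 + B*G) = 6 + B*G)
j = 22 (j = -3 + 25 = 22)
E(U) = 22 + U*(6 + U²) (E(U) = U*(6 + U*U) + 22 = U*(6 + U²) + 22 = 22 + U*(6 + U²))
E(98)/((W(-8) + 84)²) = (22 + 98*(6 + 98²))/((-154 + 84)²) = (22 + 98*(6 + 9604))/((-70)²) = (22 + 98*9610)/4900 = (22 + 941780)*(1/4900) = 941802*(1/4900) = 470901/2450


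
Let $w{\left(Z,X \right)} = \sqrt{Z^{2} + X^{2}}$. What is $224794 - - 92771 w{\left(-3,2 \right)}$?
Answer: $224794 + 92771 \sqrt{13} \approx 5.5929 \cdot 10^{5}$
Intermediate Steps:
$w{\left(Z,X \right)} = \sqrt{X^{2} + Z^{2}}$
$224794 - - 92771 w{\left(-3,2 \right)} = 224794 - - 92771 \sqrt{2^{2} + \left(-3\right)^{2}} = 224794 - - 92771 \sqrt{4 + 9} = 224794 - - 92771 \sqrt{13} = 224794 + 92771 \sqrt{13}$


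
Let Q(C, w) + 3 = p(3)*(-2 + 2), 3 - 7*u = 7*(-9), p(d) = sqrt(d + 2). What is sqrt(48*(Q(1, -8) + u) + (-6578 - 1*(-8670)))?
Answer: 2*sqrt(29407)/7 ≈ 48.996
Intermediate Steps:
p(d) = sqrt(2 + d)
u = 66/7 (u = 3/7 - (-9) = 3/7 - 1/7*(-63) = 3/7 + 9 = 66/7 ≈ 9.4286)
Q(C, w) = -3 (Q(C, w) = -3 + sqrt(2 + 3)*(-2 + 2) = -3 + sqrt(5)*0 = -3 + 0 = -3)
sqrt(48*(Q(1, -8) + u) + (-6578 - 1*(-8670))) = sqrt(48*(-3 + 66/7) + (-6578 - 1*(-8670))) = sqrt(48*(45/7) + (-6578 + 8670)) = sqrt(2160/7 + 2092) = sqrt(16804/7) = 2*sqrt(29407)/7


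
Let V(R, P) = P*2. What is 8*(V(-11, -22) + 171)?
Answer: 1016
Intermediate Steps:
V(R, P) = 2*P
8*(V(-11, -22) + 171) = 8*(2*(-22) + 171) = 8*(-44 + 171) = 8*127 = 1016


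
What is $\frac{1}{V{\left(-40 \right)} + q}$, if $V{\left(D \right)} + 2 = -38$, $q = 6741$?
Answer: $\frac{1}{6701} \approx 0.00014923$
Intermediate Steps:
$V{\left(D \right)} = -40$ ($V{\left(D \right)} = -2 - 38 = -40$)
$\frac{1}{V{\left(-40 \right)} + q} = \frac{1}{-40 + 6741} = \frac{1}{6701}$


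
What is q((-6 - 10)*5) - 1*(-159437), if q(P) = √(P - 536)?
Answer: 159437 + 2*I*√154 ≈ 1.5944e+5 + 24.819*I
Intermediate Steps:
q(P) = √(-536 + P)
q((-6 - 10)*5) - 1*(-159437) = √(-536 + (-6 - 10)*5) - 1*(-159437) = √(-536 - 16*5) + 159437 = √(-536 - 80) + 159437 = √(-616) + 159437 = 2*I*√154 + 159437 = 159437 + 2*I*√154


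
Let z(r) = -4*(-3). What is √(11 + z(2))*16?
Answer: 16*√23 ≈ 76.733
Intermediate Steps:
z(r) = 12
√(11 + z(2))*16 = √(11 + 12)*16 = √23*16 = 16*√23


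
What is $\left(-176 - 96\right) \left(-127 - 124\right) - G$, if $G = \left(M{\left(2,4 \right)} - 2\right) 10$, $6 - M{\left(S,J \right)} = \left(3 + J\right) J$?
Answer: $68512$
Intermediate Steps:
$M{\left(S,J \right)} = 6 - J \left(3 + J\right)$ ($M{\left(S,J \right)} = 6 - \left(3 + J\right) J = 6 - J \left(3 + J\right)$)
$G = -240$ ($G = \left(\left(6 - 4^{2} - 12\right) - 2\right) 10 = \left(\left(6 - 16 - 12\right) - 2\right) 10 = \left(-22 - 2\right) 10 = \left(-24\right) 10 = -240$)
$\left(-176 - 96\right) \left(-127 - 124\right) - G = \left(-176 - 96\right) \left(-127 - 124\right) - -240 = \left(-272\right) \left(-251\right) + 240 = 68272 + 240 = 68512$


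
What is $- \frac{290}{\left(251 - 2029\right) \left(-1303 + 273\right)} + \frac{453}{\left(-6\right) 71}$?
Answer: $- \frac{6914338}{6501257} \approx -1.0635$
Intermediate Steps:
$- \frac{290}{\left(251 - 2029\right) \left(-1303 + 273\right)} + \frac{453}{\left(-6\right) 71} = - \frac{290}{\left(-1778\right) \left(-1030\right)} + \frac{453}{-426} = - \frac{290}{1831340} + 453 \left(- \frac{1}{426}\right) = \left(-290\right) \frac{1}{1831340} - \frac{151}{142} = - \frac{29}{183134} - \frac{151}{142} = - \frac{6914338}{6501257}$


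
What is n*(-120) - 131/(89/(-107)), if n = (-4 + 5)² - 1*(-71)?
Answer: -754943/89 ≈ -8482.5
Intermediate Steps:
n = 72 (n = 1² + 71 = 1 + 71 = 72)
n*(-120) - 131/(89/(-107)) = 72*(-120) - 131/(89/(-107)) = -8640 - 131/(89*(-1/107)) = -8640 - 131/(-89/107) = -8640 - 131*(-107/89) = -8640 + 14017/89 = -754943/89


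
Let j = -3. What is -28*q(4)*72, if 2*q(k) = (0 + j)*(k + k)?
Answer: 24192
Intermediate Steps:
q(k) = -3*k (q(k) = ((0 - 3)*(k + k))/2 = (-6*k)/2 = -3*k)
-28*q(4)*72 = -(-84)*4*72 = -28*(-12)*72 = 336*72 = 24192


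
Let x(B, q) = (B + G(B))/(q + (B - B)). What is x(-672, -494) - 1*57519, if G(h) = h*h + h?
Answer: -14432313/247 ≈ -58430.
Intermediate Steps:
G(h) = h + h**2 (G(h) = h**2 + h = h + h**2)
x(B, q) = (B + B*(1 + B))/q (x(B, q) = (B + B*(1 + B))/(q + (B - B)) = (B + B*(1 + B))/(q + 0) = (B + B*(1 + B))/q)
x(-672, -494) - 1*57519 = -672*(2 - 672)/(-494) - 1*57519 = -672*(-1/494)*(-670) - 57519 = -225120/247 - 57519 = -14432313/247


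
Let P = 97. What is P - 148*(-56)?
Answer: 8385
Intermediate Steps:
P - 148*(-56) = 97 - 148*(-56) = 97 + 8288 = 8385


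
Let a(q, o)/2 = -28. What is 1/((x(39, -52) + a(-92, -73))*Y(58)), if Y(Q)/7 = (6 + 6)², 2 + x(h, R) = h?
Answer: -1/19152 ≈ -5.2214e-5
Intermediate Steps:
a(q, o) = -56 (a(q, o) = 2*(-28) = -56)
x(h, R) = -2 + h
Y(Q) = 1008 (Y(Q) = 7*(6 + 6)² = 7*12² = 7*144 = 1008)
1/((x(39, -52) + a(-92, -73))*Y(58)) = 1/(((-2 + 39) - 56)*1008) = (1/1008)/(37 - 56) = (1/1008)/(-19) = -1/19*1/1008 = -1/19152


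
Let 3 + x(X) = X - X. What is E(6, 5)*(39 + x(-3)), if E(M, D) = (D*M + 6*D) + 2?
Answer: 2232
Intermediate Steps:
x(X) = -3 (x(X) = -3 + (X - X) = -3 + 0 = -3)
E(M, D) = 2 + 6*D + D*M (E(M, D) = (6*D + D*M) + 2 = 2 + 6*D + D*M)
E(6, 5)*(39 + x(-3)) = (2 + 6*5 + 5*6)*(39 - 3) = (2 + 30 + 30)*36 = 62*36 = 2232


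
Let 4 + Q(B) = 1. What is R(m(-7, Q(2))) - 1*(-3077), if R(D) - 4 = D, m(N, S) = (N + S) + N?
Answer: 3064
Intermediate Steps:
Q(B) = -3 (Q(B) = -4 + 1 = -3)
m(N, S) = S + 2*N
R(D) = 4 + D
R(m(-7, Q(2))) - 1*(-3077) = (4 + (-3 + 2*(-7))) - 1*(-3077) = (4 + (-3 - 14)) + 3077 = (4 - 17) + 3077 = -13 + 3077 = 3064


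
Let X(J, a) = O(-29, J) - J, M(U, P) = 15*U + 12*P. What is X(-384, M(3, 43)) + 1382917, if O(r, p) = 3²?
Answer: 1383310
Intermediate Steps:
O(r, p) = 9
M(U, P) = 12*P + 15*U
X(J, a) = 9 - J
X(-384, M(3, 43)) + 1382917 = (9 - 1*(-384)) + 1382917 = (9 + 384) + 1382917 = 393 + 1382917 = 1383310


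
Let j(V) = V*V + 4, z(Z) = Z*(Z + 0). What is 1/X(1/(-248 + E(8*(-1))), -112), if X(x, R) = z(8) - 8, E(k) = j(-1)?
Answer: 1/56 ≈ 0.017857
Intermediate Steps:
z(Z) = Z² (z(Z) = Z*Z = Z²)
j(V) = 4 + V² (j(V) = V² + 4 = 4 + V²)
E(k) = 5 (E(k) = 4 + (-1)² = 4 + 1 = 5)
X(x, R) = 56 (X(x, R) = 8² - 8 = 64 - 8 = 56)
1/X(1/(-248 + E(8*(-1))), -112) = 1/56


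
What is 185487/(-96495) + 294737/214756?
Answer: -3797933119/6907626740 ≈ -0.54982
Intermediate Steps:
185487/(-96495) + 294737/214756 = 185487*(-1/96495) + 294737*(1/214756) = -61829/32165 + 294737/214756 = -3797933119/6907626740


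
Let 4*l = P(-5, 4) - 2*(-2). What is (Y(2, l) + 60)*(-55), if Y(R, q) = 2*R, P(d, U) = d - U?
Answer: -3520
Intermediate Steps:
l = -5/4 (l = ((-5 - 1*4) - 2*(-2))/4 = ((-5 - 4) + 4)/4 = (-9 + 4)/4 = (¼)*(-5) = -5/4 ≈ -1.2500)
(Y(2, l) + 60)*(-55) = (2*2 + 60)*(-55) = (4 + 60)*(-55) = 64*(-55) = -3520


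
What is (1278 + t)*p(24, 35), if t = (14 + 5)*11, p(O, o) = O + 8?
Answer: 47584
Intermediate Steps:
p(O, o) = 8 + O
t = 209 (t = 19*11 = 209)
(1278 + t)*p(24, 35) = (1278 + 209)*(8 + 24) = 1487*32 = 47584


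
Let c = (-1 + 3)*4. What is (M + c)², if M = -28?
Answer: 400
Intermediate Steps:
c = 8 (c = 2*4 = 8)
(M + c)² = (-28 + 8)² = (-20)² = 400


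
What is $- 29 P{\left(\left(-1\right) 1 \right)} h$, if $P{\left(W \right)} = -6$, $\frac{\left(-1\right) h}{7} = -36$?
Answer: $43848$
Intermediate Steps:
$h = 252$ ($h = \left(-7\right) \left(-36\right) = 252$)
$- 29 P{\left(\left(-1\right) 1 \right)} h = \left(-29\right) \left(-6\right) 252 = 174 \cdot 252 = 43848$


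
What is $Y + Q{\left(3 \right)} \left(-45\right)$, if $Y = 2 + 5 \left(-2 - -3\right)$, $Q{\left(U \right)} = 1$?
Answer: $-38$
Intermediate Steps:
$Y = 7$ ($Y = 2 + 5 \left(-2 + 3\right) = 2 + 5 \cdot 1 = 2 + 5 = 7$)
$Y + Q{\left(3 \right)} \left(-45\right) = 7 + 1 \left(-45\right) = 7 - 45 = -38$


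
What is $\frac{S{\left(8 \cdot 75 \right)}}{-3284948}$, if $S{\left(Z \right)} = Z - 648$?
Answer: $\frac{12}{821237} \approx 1.4612 \cdot 10^{-5}$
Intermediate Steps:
$S{\left(Z \right)} = -648 + Z$
$\frac{S{\left(8 \cdot 75 \right)}}{-3284948} = \frac{-648 + 8 \cdot 75}{-3284948} = \left(-648 + 600\right) \left(- \frac{1}{3284948}\right) = \left(-48\right) \left(- \frac{1}{3284948}\right) = \frac{12}{821237}$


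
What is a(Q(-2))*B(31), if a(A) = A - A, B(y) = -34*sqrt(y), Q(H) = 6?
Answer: 0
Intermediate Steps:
a(A) = 0
a(Q(-2))*B(31) = 0*(-34*sqrt(31)) = 0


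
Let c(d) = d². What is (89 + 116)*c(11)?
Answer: 24805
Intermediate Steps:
(89 + 116)*c(11) = (89 + 116)*11² = 205*121 = 24805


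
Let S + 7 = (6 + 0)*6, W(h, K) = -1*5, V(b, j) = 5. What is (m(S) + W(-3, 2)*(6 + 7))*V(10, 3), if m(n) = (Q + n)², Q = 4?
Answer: 5120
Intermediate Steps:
W(h, K) = -5
S = 29 (S = -7 + (6 + 0)*6 = -7 + 6*6 = -7 + 36 = 29)
m(n) = (4 + n)²
(m(S) + W(-3, 2)*(6 + 7))*V(10, 3) = ((4 + 29)² - 5*(6 + 7))*5 = (33² - 5*13)*5 = (1089 - 65)*5 = 1024*5 = 5120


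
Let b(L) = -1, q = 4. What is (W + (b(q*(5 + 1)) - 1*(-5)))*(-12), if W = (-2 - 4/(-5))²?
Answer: -1632/25 ≈ -65.280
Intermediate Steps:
W = 36/25 (W = (-2 - 4*(-⅕))² = (-2 + ⅘)² = (-6/5)² = 36/25 ≈ 1.4400)
(W + (b(q*(5 + 1)) - 1*(-5)))*(-12) = (36/25 + (-1 - 1*(-5)))*(-12) = (36/25 + (-1 + 5))*(-12) = (36/25 + 4)*(-12) = (136/25)*(-12) = -1632/25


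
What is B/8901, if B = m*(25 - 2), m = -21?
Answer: -7/129 ≈ -0.054264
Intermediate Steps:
B = -483 (B = -21*(25 - 2) = -21*23 = -483)
B/8901 = -483/8901 = -483*1/8901 = -7/129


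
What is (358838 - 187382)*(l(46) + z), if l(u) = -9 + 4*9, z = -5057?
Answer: -862423680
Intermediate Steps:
l(u) = 27 (l(u) = -9 + 36 = 27)
(358838 - 187382)*(l(46) + z) = (358838 - 187382)*(27 - 5057) = 171456*(-5030) = -862423680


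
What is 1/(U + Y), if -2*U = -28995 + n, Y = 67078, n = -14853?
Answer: 1/89002 ≈ 1.1236e-5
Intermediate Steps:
U = 21924 (U = -(-28995 - 14853)/2 = -½*(-43848) = 21924)
1/(U + Y) = 1/(21924 + 67078) = 1/89002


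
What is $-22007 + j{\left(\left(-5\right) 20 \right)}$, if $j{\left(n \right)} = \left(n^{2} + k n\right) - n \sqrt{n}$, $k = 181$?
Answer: $-30107 + 1000 i \approx -30107.0 + 1000.0 i$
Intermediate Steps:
$j{\left(n \right)} = n^{2} - n^{\frac{3}{2}} + 181 n$ ($j{\left(n \right)} = \left(n^{2} + 181 n\right) - n \sqrt{n} = \left(n^{2} + 181 n\right) - n^{\frac{3}{2}} = n^{2} - n^{\frac{3}{2}} + 181 n$)
$-22007 + j{\left(\left(-5\right) 20 \right)} = -22007 + \left(\left(\left(-5\right) 20\right)^{2} - \left(\left(-5\right) 20\right)^{\frac{3}{2}} + 181 \left(\left(-5\right) 20\right)\right) = -22007 + \left(\left(-100\right)^{2} - \left(-100\right)^{\frac{3}{2}} + 181 \left(-100\right)\right) = -22007 - \left(8100 - 1000 i\right) = -30107 + 1000 i$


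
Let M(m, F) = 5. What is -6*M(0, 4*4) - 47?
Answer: -77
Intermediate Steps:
-6*M(0, 4*4) - 47 = -6*5 - 47 = -30 - 47 = -77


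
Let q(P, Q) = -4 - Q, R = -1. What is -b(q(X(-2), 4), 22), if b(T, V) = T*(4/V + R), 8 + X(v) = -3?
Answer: -72/11 ≈ -6.5455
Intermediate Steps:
X(v) = -11 (X(v) = -8 - 3 = -11)
b(T, V) = T*(-1 + 4/V) (b(T, V) = T*(4/V - 1) = T*(-1 + 4/V))
-b(q(X(-2), 4), 22) = -(-4 - 1*4)*(4 - 1*22)/22 = -(-4 - 4)*(4 - 22)/22 = -(-8)*(-18)/22 = -1*72/11 = -72/11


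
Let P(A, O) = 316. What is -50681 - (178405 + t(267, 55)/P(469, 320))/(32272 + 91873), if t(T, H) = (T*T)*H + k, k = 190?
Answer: -397653360897/7845964 ≈ -50683.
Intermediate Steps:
t(T, H) = 190 + H*T² (t(T, H) = (T*T)*H + 190 = T²*H + 190 = H*T² + 190 = 190 + H*T²)
-50681 - (178405 + t(267, 55)/P(469, 320))/(32272 + 91873) = -50681 - (178405 + (190 + 55*267²)/316)/(32272 + 91873) = -50681 - (178405 + (190 + 55*71289)*(1/316))/124145 = -50681 - (178405 + (190 + 3920895)*(1/316))/124145 = -50681 - (178405 + 3921085*(1/316))/124145 = -50681 - (178405 + 3921085/316)/124145 = -50681 - 60297065/(316*124145) = -50681 - 1*12059413/7845964 = -50681 - 12059413/7845964 = -397653360897/7845964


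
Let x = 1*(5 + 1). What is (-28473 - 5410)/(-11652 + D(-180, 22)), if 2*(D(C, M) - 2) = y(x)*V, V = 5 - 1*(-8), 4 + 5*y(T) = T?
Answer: 169415/58237 ≈ 2.9091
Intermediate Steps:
x = 6 (x = 1*6 = 6)
y(T) = -⅘ + T/5
V = 13 (V = 5 + 8 = 13)
D(C, M) = 23/5 (D(C, M) = 2 + ((-⅘ + (⅕)*6)*13)/2 = 2 + ((-⅘ + 6/5)*13)/2 = 2 + ((⅖)*13)/2 = 2 + (½)*(26/5) = 2 + 13/5 = 23/5)
(-28473 - 5410)/(-11652 + D(-180, 22)) = (-28473 - 5410)/(-11652 + 23/5) = -33883/(-58237/5) = -33883*(-5/58237) = 169415/58237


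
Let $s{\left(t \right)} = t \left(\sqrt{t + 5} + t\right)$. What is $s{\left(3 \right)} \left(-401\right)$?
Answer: $-3609 - 2406 \sqrt{2} \approx -7011.6$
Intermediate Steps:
$s{\left(t \right)} = t \left(t + \sqrt{5 + t}\right)$ ($s{\left(t \right)} = t \left(\sqrt{5 + t} + t\right) = t \left(t + \sqrt{5 + t}\right)$)
$s{\left(3 \right)} \left(-401\right) = 3 \left(3 + \sqrt{5 + 3}\right) \left(-401\right) = 3 \left(3 + \sqrt{8}\right) \left(-401\right) = 3 \left(3 + 2 \sqrt{2}\right) \left(-401\right) = \left(9 + 6 \sqrt{2}\right) \left(-401\right) = -3609 - 2406 \sqrt{2}$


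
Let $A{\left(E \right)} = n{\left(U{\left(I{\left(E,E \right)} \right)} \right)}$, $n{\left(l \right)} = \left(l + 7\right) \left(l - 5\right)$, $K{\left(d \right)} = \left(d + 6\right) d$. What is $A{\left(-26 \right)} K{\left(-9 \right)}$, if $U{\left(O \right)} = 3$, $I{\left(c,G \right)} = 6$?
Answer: $-540$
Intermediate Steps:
$K{\left(d \right)} = d \left(6 + d\right)$ ($K{\left(d \right)} = \left(6 + d\right) d = d \left(6 + d\right)$)
$n{\left(l \right)} = \left(-5 + l\right) \left(7 + l\right)$ ($n{\left(l \right)} = \left(7 + l\right) \left(-5 + l\right) = \left(-5 + l\right) \left(7 + l\right)$)
$A{\left(E \right)} = -20$ ($A{\left(E \right)} = -35 + 3^{2} + 2 \cdot 3 = -35 + 9 + 6 = -20$)
$A{\left(-26 \right)} K{\left(-9 \right)} = - 20 \left(- 9 \left(6 - 9\right)\right) = - 20 \left(\left(-9\right) \left(-3\right)\right) = \left(-20\right) 27 = -540$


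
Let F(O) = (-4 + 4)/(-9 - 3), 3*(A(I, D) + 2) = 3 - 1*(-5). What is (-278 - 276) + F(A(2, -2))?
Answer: -554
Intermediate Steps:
A(I, D) = ⅔ (A(I, D) = -2 + (3 - 1*(-5))/3 = -2 + (3 + 5)/3 = -2 + (⅓)*8 = -2 + 8/3 = ⅔)
F(O) = 0 (F(O) = 0/(-12) = 0*(-1/12) = 0)
(-278 - 276) + F(A(2, -2)) = (-278 - 276) + 0 = -554 + 0 = -554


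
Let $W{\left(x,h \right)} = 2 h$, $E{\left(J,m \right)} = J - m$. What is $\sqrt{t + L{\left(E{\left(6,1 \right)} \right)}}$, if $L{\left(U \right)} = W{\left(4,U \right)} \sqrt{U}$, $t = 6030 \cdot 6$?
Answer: $\sqrt{36180 + 10 \sqrt{5}} \approx 190.27$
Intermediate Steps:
$t = 36180$
$L{\left(U \right)} = 2 U^{\frac{3}{2}}$ ($L{\left(U \right)} = 2 U \sqrt{U} = 2 U^{\frac{3}{2}}$)
$\sqrt{t + L{\left(E{\left(6,1 \right)} \right)}} = \sqrt{36180 + 2 \left(6 - 1\right)^{\frac{3}{2}}} = \sqrt{36180 + 2 \cdot 5^{\frac{3}{2}}} = \sqrt{36180 + 2 \cdot 5 \sqrt{5}} = \sqrt{36180 + 10 \sqrt{5}}$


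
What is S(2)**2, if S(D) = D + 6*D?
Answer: 196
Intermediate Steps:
S(D) = 7*D
S(2)**2 = (7*2)**2 = 14**2 = 196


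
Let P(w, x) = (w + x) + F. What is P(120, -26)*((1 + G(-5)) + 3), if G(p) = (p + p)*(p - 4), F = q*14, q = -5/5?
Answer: 7520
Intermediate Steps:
q = -1 (q = -5*⅕ = -1)
F = -14 (F = -1*14 = -14)
G(p) = 2*p*(-4 + p) (G(p) = (2*p)*(-4 + p) = 2*p*(-4 + p))
P(w, x) = -14 + w + x (P(w, x) = (w + x) - 14 = -14 + w + x)
P(120, -26)*((1 + G(-5)) + 3) = (-14 + 120 - 26)*((1 + 2*(-5)*(-4 - 5)) + 3) = 80*((1 + 2*(-5)*(-9)) + 3) = 80*((1 + 90) + 3) = 80*(91 + 3) = 80*94 = 7520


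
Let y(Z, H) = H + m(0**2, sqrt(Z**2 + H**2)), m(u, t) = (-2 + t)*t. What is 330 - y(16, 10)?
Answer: -36 + 4*sqrt(89) ≈ 1.7359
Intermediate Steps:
m(u, t) = t*(-2 + t)
y(Z, H) = H + sqrt(H**2 + Z**2)*(-2 + sqrt(H**2 + Z**2)) (y(Z, H) = H + sqrt(Z**2 + H**2)*(-2 + sqrt(Z**2 + H**2)) = H + sqrt(H**2 + Z**2)*(-2 + sqrt(H**2 + Z**2)))
330 - y(16, 10) = 330 - (10 + 10**2 + 16**2 - 2*sqrt(10**2 + 16**2)) = 330 - (10 + 100 + 256 - 2*sqrt(100 + 256)) = 330 - (10 + 100 + 256 - 4*sqrt(89)) = 330 - (366 - 4*sqrt(89)) = 330 + (-366 + 4*sqrt(89)) = -36 + 4*sqrt(89)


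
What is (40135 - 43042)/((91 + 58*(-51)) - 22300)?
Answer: 969/8389 ≈ 0.11551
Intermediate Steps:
(40135 - 43042)/((91 + 58*(-51)) - 22300) = -2907/((91 - 2958) - 22300) = -2907/(-2867 - 22300) = -2907/(-25167) = -2907*(-1/25167) = 969/8389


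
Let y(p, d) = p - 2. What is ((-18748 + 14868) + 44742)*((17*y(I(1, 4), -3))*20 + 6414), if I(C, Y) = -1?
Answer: 220409628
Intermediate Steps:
y(p, d) = -2 + p
((-18748 + 14868) + 44742)*((17*y(I(1, 4), -3))*20 + 6414) = ((-18748 + 14868) + 44742)*((17*(-2 - 1))*20 + 6414) = (-3880 + 44742)*((17*(-3))*20 + 6414) = 40862*(-51*20 + 6414) = 40862*(-1020 + 6414) = 40862*5394 = 220409628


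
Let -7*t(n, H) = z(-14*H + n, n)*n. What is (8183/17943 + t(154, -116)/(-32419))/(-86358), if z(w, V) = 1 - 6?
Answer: -263310947/50233940555886 ≈ -5.2417e-6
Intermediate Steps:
z(w, V) = -5
t(n, H) = 5*n/7 (t(n, H) = -(-5)*n/7 = 5*n/7)
(8183/17943 + t(154, -116)/(-32419))/(-86358) = (8183/17943 + ((5/7)*154)/(-32419))/(-86358) = (8183*(1/17943) + 110*(-1/32419))*(-1/86358) = (8183/17943 - 110/32419)*(-1/86358) = (263310947/581694117)*(-1/86358) = -263310947/50233940555886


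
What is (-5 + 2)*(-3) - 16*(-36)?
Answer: 585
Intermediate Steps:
(-5 + 2)*(-3) - 16*(-36) = -3*(-3) + 576 = 9 + 576 = 585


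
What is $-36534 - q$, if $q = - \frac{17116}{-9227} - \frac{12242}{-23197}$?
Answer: $- \frac{7820200556732}{214038719} \approx -36536.0$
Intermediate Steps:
$q = \frac{509996786}{214038719}$ ($q = \left(-17116\right) \left(- \frac{1}{9227}\right) - - \frac{12242}{23197} = \frac{17116}{9227} + \frac{12242}{23197} = \frac{509996786}{214038719} \approx 2.3827$)
$-36534 - q = -36534 - \frac{509996786}{214038719} = - \frac{7820200556732}{214038719}$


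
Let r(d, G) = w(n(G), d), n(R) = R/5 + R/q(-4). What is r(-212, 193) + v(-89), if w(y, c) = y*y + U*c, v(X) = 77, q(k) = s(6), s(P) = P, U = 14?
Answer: 1905229/900 ≈ 2116.9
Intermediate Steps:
q(k) = 6
n(R) = 11*R/30 (n(R) = R/5 + R/6 = 11*R/30)
w(y, c) = y² + 14*c (w(y, c) = y*y + 14*c = y² + 14*c)
r(d, G) = 14*d + 121*G²/900 (r(d, G) = (11*G/30)² + 14*d = 121*G²/900 + 14*d = 14*d + 121*G²/900)
r(-212, 193) + v(-89) = (14*(-212) + (121/900)*193²) + 77 = (-2968 + (121/900)*37249) + 77 = (-2968 + 4507129/900) + 77 = 1835929/900 + 77 = 1905229/900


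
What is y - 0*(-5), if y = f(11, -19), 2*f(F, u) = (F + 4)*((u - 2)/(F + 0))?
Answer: -315/22 ≈ -14.318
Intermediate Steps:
f(F, u) = (-2 + u)*(4 + F)/(2*F) (f(F, u) = ((F + 4)*((u - 2)/(F + 0)))/2 = ((4 + F)*((-2 + u)/F))/2 = ((-2 + u)*(4 + F)/F)/2 = (-2 + u)*(4 + F)/(2*F))
y = -315/22 (y = (½)*(-8 + 4*(-19) + 11*(-2 - 19))/11 = (½)*(1/11)*(-8 - 76 + 11*(-21)) = (½)*(1/11)*(-8 - 76 - 231) = (½)*(1/11)*(-315) = -315/22 ≈ -14.318)
y - 0*(-5) = -315/22 - 0*(-5) = -315/22 - 1*0 = -315/22 + 0 = -315/22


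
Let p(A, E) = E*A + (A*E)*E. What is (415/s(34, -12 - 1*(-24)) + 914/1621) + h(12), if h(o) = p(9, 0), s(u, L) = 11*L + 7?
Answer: 799761/225319 ≈ 3.5495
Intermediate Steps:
p(A, E) = A*E + A*E**2
s(u, L) = 7 + 11*L
h(o) = 0 (h(o) = 9*0*(1 + 0) = 9*0*1 = 0)
(415/s(34, -12 - 1*(-24)) + 914/1621) + h(12) = (415/(7 + 11*(-12 - 1*(-24))) + 914/1621) + 0 = (415/(7 + 11*(-12 + 24)) + 914*(1/1621)) + 0 = (415/(7 + 11*12) + 914/1621) + 0 = (415/(7 + 132) + 914/1621) + 0 = (415/139 + 914/1621) + 0 = 799761/225319 + 0 = 799761/225319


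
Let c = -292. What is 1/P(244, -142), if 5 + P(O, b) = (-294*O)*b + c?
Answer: 1/10186215 ≈ 9.8172e-8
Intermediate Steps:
P(O, b) = -297 - 294*O*b (P(O, b) = -5 + ((-294*O)*b - 292) = -5 + (-294*O*b - 292) = -5 + (-292 - 294*O*b) = -297 - 294*O*b)
1/P(244, -142) = 1/(-297 - 294*244*(-142)) = 1/(-297 + 10186512) = 1/10186215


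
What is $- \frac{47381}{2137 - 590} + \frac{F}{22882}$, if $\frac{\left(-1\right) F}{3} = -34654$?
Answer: $- \frac{27157142}{1041131} \approx -26.084$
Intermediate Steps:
$F = 103962$ ($F = \left(-3\right) \left(-34654\right) = 103962$)
$- \frac{47381}{2137 - 590} + \frac{F}{22882} = - \frac{47381}{2137 - 590} + \frac{103962}{22882} = - \frac{47381}{2137 - 590} + 103962 \cdot \frac{1}{22882} = - \frac{47381}{1547} + \frac{51981}{11441} = - \frac{27157142}{1041131}$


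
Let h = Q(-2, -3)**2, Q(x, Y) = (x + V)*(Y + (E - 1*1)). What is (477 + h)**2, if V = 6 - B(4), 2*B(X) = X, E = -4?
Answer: 537289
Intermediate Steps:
B(X) = X/2
V = 4 (V = 6 - 4/2 = 6 - 1*2 = 6 - 2 = 4)
Q(x, Y) = (-5 + Y)*(4 + x) (Q(x, Y) = (x + 4)*(Y + (-4 - 1*1)) = (4 + x)*(Y + (-4 - 1)) = (4 + x)*(Y - 5) = (4 + x)*(-5 + Y) = (-5 + Y)*(4 + x))
h = 256 (h = (-20 - 5*(-2) + 4*(-3) - 3*(-2))**2 = (-20 + 10 - 12 + 6)**2 = (-16)**2 = 256)
(477 + h)**2 = (477 + 256)**2 = 733**2 = 537289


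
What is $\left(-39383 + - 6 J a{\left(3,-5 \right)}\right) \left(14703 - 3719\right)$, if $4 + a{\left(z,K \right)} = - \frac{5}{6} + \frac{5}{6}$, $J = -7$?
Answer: $-434428184$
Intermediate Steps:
$a{\left(z,K \right)} = -4$ ($a{\left(z,K \right)} = -4 + \left(- \frac{5}{6} + \frac{5}{6}\right) = -4 + 0 = -4$)
$\left(-39383 + - 6 J a{\left(3,-5 \right)}\right) \left(14703 - 3719\right) = \left(-39383 + \left(-6\right) \left(-7\right) \left(-4\right)\right) \left(14703 - 3719\right) = \left(-39383 + 42 \left(-4\right)\right) 10984 = \left(-39383 - 168\right) 10984 = \left(-39551\right) 10984 = -434428184$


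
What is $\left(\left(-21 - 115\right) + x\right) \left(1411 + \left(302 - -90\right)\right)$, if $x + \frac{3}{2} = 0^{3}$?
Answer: $- \frac{495825}{2} \approx -2.4791 \cdot 10^{5}$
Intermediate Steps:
$x = - \frac{3}{2}$ ($x = - \frac{3}{2} + 0^{3} = - \frac{3}{2} + 0 = - \frac{3}{2} \approx -1.5$)
$\left(\left(-21 - 115\right) + x\right) \left(1411 + \left(302 - -90\right)\right) = \left(\left(-21 - 115\right) - \frac{3}{2}\right) \left(1411 + \left(302 - -90\right)\right) = \left(-136 - \frac{3}{2}\right) \left(1411 + \left(302 + 90\right)\right) = - \frac{275 \left(1411 + 392\right)}{2} = \left(- \frac{275}{2}\right) 1803 = - \frac{495825}{2}$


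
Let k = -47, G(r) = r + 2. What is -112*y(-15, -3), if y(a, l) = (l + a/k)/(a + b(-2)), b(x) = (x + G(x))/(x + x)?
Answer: -28224/1363 ≈ -20.707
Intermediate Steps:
G(r) = 2 + r
b(x) = (2 + 2*x)/(2*x) (b(x) = (x + (2 + x))/(x + x) = (2 + 2*x)/((2*x)) = (2 + 2*x)*(1/(2*x)) = (2 + 2*x)/(2*x))
y(a, l) = (l - a/47)/(½ + a) (y(a, l) = (l + a/(-47))/(a + (1 - 2)/(-2)) = (l + a*(-1/47))/(a - ½*(-1)) = (l - a/47)/(a + ½) = (l - a/47)/(½ + a))
-112*y(-15, -3) = -224*(-1*(-15) + 47*(-3))/(47*(1 + 2*(-15))) = -224*(15 - 141)/(47*(1 - 30)) = -224*(-126)/(47*(-29)) = -224*(-1)*(-126)/(47*29) = -112*252/1363 = -28224/1363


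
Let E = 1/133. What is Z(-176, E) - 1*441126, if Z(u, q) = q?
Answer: -58669757/133 ≈ -4.4113e+5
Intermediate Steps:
E = 1/133 ≈ 0.0075188
Z(-176, E) - 1*441126 = 1/133 - 1*441126 = 1/133 - 441126 = -58669757/133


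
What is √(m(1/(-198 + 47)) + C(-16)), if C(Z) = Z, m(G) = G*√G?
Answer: √(-364816 - I*√151)/151 ≈ 6.7367e-5 - 4.0*I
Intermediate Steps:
m(G) = G^(3/2)
√(m(1/(-198 + 47)) + C(-16)) = √((1/(-198 + 47))^(3/2) - 16) = √((1/(-151))^(3/2) - 16) = √((-1/151)^(3/2) - 16) = √(-I*√151/22801 - 16) = √(-16 - I*√151/22801)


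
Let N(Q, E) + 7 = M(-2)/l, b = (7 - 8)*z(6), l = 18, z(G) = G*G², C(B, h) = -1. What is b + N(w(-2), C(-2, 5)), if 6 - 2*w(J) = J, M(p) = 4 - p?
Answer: -668/3 ≈ -222.67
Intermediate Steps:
z(G) = G³
w(J) = 3 - J/2
b = -216 (b = (7 - 8)*6³ = -1*216 = -216)
N(Q, E) = -20/3 (N(Q, E) = -7 + (4 - 1*(-2))/18 = -7 + (4 + 2)*(1/18) = -7 + 6*(1/18) = -7 + ⅓ = -20/3)
b + N(w(-2), C(-2, 5)) = -216 - 20/3 = -668/3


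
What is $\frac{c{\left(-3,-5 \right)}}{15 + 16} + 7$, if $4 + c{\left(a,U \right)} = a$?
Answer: $\frac{210}{31} \approx 6.7742$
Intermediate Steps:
$c{\left(a,U \right)} = -4 + a$
$\frac{c{\left(-3,-5 \right)}}{15 + 16} + 7 = \frac{-4 - 3}{15 + 16} + 7 = - \frac{7}{31} + 7 = \frac{210}{31}$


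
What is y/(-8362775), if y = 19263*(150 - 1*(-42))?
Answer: -3698496/8362775 ≈ -0.44226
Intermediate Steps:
y = 3698496 (y = 19263*(150 + 42) = 19263*192 = 3698496)
y/(-8362775) = 3698496/(-8362775) = 3698496*(-1/8362775) = -3698496/8362775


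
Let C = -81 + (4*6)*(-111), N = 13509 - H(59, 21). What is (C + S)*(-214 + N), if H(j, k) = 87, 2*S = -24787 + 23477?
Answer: -44907200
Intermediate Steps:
S = -655 (S = (-24787 + 23477)/2 = (1/2)*(-1310) = -655)
N = 13422 (N = 13509 - 1*87 = 13509 - 87 = 13422)
C = -2745 (C = -81 + 24*(-111) = -81 - 2664 = -2745)
(C + S)*(-214 + N) = (-2745 - 655)*(-214 + 13422) = -3400*13208 = -44907200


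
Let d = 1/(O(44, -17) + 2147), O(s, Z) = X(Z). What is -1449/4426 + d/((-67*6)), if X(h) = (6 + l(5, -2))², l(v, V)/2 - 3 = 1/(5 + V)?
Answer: -1008064650/3079143857 ≈ -0.32738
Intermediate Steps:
l(v, V) = 6 + 2/(5 + V)
X(h) = 1444/9 (X(h) = (6 + 2*(16 + 3*(-2))/(5 - 2))² = (6 + 2*(16 - 6)/3)² = (6 + 2*(⅓)*10)² = (6 + 20/3)² = (38/3)² = 1444/9)
O(s, Z) = 1444/9
d = 9/20767 (d = 1/(1444/9 + 2147) = 1/(20767/9) = 9/20767 ≈ 0.00043338)
-1449/4426 + d/((-67*6)) = -1449/4426 + 9/(20767*((-67*6))) = -1449*1/4426 + (9/20767)/(-402) = -1449/4426 + (9/20767)*(-1/402) = -1449/4426 - 3/2782778 = -1008064650/3079143857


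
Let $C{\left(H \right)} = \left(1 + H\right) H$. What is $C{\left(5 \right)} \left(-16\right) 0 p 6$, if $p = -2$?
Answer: $0$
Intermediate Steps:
$C{\left(H \right)} = H \left(1 + H\right)$
$C{\left(5 \right)} \left(-16\right) 0 p 6 = 5 \left(1 + 5\right) \left(-16\right) 0 \left(-2\right) 6 = 5 \cdot 6 \left(-16\right) 0 \cdot 6 = 30 \left(-16\right) 0 = \left(-480\right) 0 = 0$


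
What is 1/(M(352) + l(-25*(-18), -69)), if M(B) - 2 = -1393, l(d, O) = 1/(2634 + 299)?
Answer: -2933/4079802 ≈ -0.00071891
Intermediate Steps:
l(d, O) = 1/2933
M(B) = -1391 (M(B) = 2 - 1393 = -1391)
1/(M(352) + l(-25*(-18), -69)) = 1/(-1391 + 1/2933) = 1/(-4079802/2933) = -2933/4079802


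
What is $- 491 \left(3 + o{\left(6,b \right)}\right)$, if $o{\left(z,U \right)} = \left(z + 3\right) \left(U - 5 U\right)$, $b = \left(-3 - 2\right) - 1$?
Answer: $-107529$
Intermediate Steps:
$b = -6$ ($b = -5 - 1 = -6$)
$o{\left(z,U \right)} = - 4 U \left(3 + z\right)$ ($o{\left(z,U \right)} = \left(3 + z\right) \left(- 4 U\right) = - 4 U \left(3 + z\right)$)
$- 491 \left(3 + o{\left(6,b \right)}\right) = - 491 \left(3 - - 24 \left(3 + 6\right)\right) = - 491 \left(3 - \left(-24\right) 9\right) = - 491 \left(3 + 216\right) = \left(-491\right) 219 = -107529$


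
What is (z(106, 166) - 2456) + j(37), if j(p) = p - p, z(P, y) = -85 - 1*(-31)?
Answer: -2510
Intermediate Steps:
z(P, y) = -54 (z(P, y) = -85 + 31 = -54)
j(p) = 0
(z(106, 166) - 2456) + j(37) = (-54 - 2456) + 0 = -2510 + 0 = -2510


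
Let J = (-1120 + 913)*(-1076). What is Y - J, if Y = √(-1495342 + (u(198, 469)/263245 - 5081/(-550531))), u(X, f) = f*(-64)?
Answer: -222732 + I*√31406850105878259670661896395/144924533095 ≈ -2.2273e+5 + 1222.8*I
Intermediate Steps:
u(X, f) = -64*f
J = 222732 (J = -207*(-1076) = 222732)
Y = I*√31406850105878259670661896395/144924533095 (Y = √(-1495342 + (-64*469/263245 - 5081/(-550531))) = √(-1495342 + (-30016*1/263245 - 5081*(-1/550531))) = √(-1495342 + (-30016/263245 + 5081/550531)) = √(-1495342 - 15187190651/144924533095) = √(-216711756354534141/144924533095) = I*√31406850105878259670661896395/144924533095 ≈ 1222.8*I)
Y - J = I*√31406850105878259670661896395/144924533095 - 1*222732 = I*√31406850105878259670661896395/144924533095 - 222732 = -222732 + I*√31406850105878259670661896395/144924533095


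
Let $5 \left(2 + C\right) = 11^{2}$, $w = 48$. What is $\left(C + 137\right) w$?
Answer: $\frac{38208}{5} \approx 7641.6$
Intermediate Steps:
$C = \frac{111}{5}$ ($C = -2 + \frac{11^{2}}{5} = -2 + \frac{1}{5} \cdot 121 = -2 + \frac{121}{5} = \frac{111}{5} \approx 22.2$)
$\left(C + 137\right) w = \left(\frac{111}{5} + 137\right) 48 = \frac{796}{5} \cdot 48 = \frac{38208}{5}$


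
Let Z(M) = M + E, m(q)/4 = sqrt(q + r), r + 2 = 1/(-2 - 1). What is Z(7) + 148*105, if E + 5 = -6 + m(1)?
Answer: 15536 + 8*I*sqrt(3)/3 ≈ 15536.0 + 4.6188*I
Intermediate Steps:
r = -7/3 (r = -2 + 1/(-2 - 1) = -2 + 1/(-3) = -2 - 1/3 = -7/3 ≈ -2.3333)
m(q) = 4*sqrt(-7/3 + q) (m(q) = 4*sqrt(q - 7/3) = 4*sqrt(-7/3 + q))
E = -11 + 8*I*sqrt(3)/3 (E = -5 + (-6 + 4*sqrt(-21 + 9*1)/3) = -5 + (-6 + 4*sqrt(-21 + 9)/3) = -5 + (-6 + 4*sqrt(-12)/3) = -5 + (-6 + 4*(2*I*sqrt(3))/3) = -5 + (-6 + 8*I*sqrt(3)/3) = -11 + 8*I*sqrt(3)/3 ≈ -11.0 + 4.6188*I)
Z(M) = -11 + M + 8*I*sqrt(3)/3 (Z(M) = M + (-11 + 8*I*sqrt(3)/3) = -11 + M + 8*I*sqrt(3)/3)
Z(7) + 148*105 = (-11 + 7 + 8*I*sqrt(3)/3) + 148*105 = (-4 + 8*I*sqrt(3)/3) + 15540 = 15536 + 8*I*sqrt(3)/3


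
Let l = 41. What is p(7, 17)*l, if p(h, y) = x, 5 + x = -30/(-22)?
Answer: -1640/11 ≈ -149.09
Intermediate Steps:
x = -40/11 (x = -5 - 30/(-22) = -5 - 30*(-1/22) = -5 + 15/11 = -40/11 ≈ -3.6364)
p(h, y) = -40/11
p(7, 17)*l = -40/11*41 = -1640/11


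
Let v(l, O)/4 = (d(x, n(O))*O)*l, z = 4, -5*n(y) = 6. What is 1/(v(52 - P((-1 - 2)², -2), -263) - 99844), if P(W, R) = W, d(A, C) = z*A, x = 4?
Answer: -1/823620 ≈ -1.2142e-6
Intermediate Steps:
n(y) = -6/5 (n(y) = -⅕*6 = -6/5)
d(A, C) = 4*A
v(l, O) = 64*O*l (v(l, O) = 4*(((4*4)*O)*l) = 4*((16*O)*l) = 4*(16*O*l) = 64*O*l)
1/(v(52 - P((-1 - 2)², -2), -263) - 99844) = 1/(64*(-263)*(52 - (-1 - 2)²) - 99844) = 1/(64*(-263)*(52 - 1*(-3)²) - 99844) = 1/(64*(-263)*(52 - 1*9) - 99844) = 1/(64*(-263)*(52 - 9) - 99844) = 1/(64*(-263)*43 - 99844) = 1/(-723776 - 99844) = 1/(-823620) = -1/823620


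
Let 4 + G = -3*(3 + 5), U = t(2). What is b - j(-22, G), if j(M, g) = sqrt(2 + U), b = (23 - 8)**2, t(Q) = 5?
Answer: 225 - sqrt(7) ≈ 222.35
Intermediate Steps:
U = 5
G = -28 (G = -4 - 3*(3 + 5) = -4 - 3*8 = -4 - 24 = -28)
b = 225 (b = 15**2 = 225)
j(M, g) = sqrt(7) (j(M, g) = sqrt(2 + 5) = sqrt(7))
b - j(-22, G) = 225 - sqrt(7)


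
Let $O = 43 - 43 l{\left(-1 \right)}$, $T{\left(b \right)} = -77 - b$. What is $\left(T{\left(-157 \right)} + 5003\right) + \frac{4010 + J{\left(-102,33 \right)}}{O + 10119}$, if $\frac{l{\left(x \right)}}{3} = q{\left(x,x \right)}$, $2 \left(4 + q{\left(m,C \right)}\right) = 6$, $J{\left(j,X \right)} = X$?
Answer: $\frac{52313196}{10291} \approx 5083.4$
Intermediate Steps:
$q{\left(m,C \right)} = -1$ ($q{\left(m,C \right)} = -4 + \frac{1}{2} \cdot 6 = -4 + 3 = -1$)
$l{\left(x \right)} = -3$ ($l{\left(x \right)} = 3 \left(-1\right) = -3$)
$O = 172$ ($O = 43 - -129 = 43 + 129 = 172$)
$\left(T{\left(-157 \right)} + 5003\right) + \frac{4010 + J{\left(-102,33 \right)}}{O + 10119} = \left(\left(-77 - -157\right) + 5003\right) + \frac{4010 + 33}{172 + 10119} = \left(\left(-77 + 157\right) + 5003\right) + \frac{4043}{10291} = \left(80 + 5003\right) + 4043 \cdot \frac{1}{10291} = 5083 + \frac{4043}{10291} = \frac{52313196}{10291}$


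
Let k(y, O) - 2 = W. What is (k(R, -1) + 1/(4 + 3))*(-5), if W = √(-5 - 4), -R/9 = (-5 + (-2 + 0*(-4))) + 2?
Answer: -75/7 - 15*I ≈ -10.714 - 15.0*I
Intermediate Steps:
R = 45 (R = -9*((-5 + (-2 + 0*(-4))) + 2) = -9*((-5 + (-2 + 0)) + 2) = -9*((-5 - 2) + 2) = -9*(-7 + 2) = -9*(-5) = 45)
W = 3*I (W = √(-9) = 3*I ≈ 3.0*I)
k(y, O) = 2 + 3*I
(k(R, -1) + 1/(4 + 3))*(-5) = ((2 + 3*I) + 1/(4 + 3))*(-5) = ((2 + 3*I) + 1/7)*(-5) = ((2 + 3*I) + ⅐)*(-5) = (15/7 + 3*I)*(-5) = -75/7 - 15*I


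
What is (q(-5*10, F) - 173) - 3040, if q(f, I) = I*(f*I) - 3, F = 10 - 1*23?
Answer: -11666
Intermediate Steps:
F = -13 (F = 10 - 23 = -13)
q(f, I) = -3 + f*I² (q(f, I) = I*(I*f) - 3 = f*I² - 3 = -3 + f*I²)
(q(-5*10, F) - 173) - 3040 = ((-3 - 5*10*(-13)²) - 173) - 3040 = ((-3 - 50*169) - 173) - 3040 = ((-3 - 8450) - 173) - 3040 = (-8453 - 173) - 3040 = -8626 - 3040 = -11666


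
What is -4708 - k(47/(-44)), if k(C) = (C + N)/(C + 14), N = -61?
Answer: -2676121/569 ≈ -4703.2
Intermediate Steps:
k(C) = (-61 + C)/(14 + C) (k(C) = (C - 61)/(C + 14) = (-61 + C)/(14 + C))
-4708 - k(47/(-44)) = -4708 - (-61 + 47/(-44))/(14 + 47/(-44)) = -4708 - (-61 + 47*(-1/44))/(14 + 47*(-1/44)) = -4708 - (-61 - 47/44)/(14 - 47/44) = -4708 - (-2731)/(569/44*44) = -4708 - 44*(-2731)/(569*44) = -4708 - 1*(-2731/569) = -4708 + 2731/569 = -2676121/569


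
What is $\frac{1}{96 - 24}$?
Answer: $\frac{1}{72} \approx 0.013889$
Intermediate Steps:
$\frac{1}{96 - 24} = \frac{1}{72}$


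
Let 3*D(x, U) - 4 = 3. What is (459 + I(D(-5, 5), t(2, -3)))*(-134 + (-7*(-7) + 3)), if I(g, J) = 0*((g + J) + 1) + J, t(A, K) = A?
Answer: -37802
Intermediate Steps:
D(x, U) = 7/3 (D(x, U) = 4/3 + (⅓)*3 = 4/3 + 1 = 7/3)
I(g, J) = J (I(g, J) = 0*((J + g) + 1) + J = 0*(1 + J + g) + J = 0 + J = J)
(459 + I(D(-5, 5), t(2, -3)))*(-134 + (-7*(-7) + 3)) = (459 + 2)*(-134 + (-7*(-7) + 3)) = 461*(-134 + (49 + 3)) = 461*(-134 + 52) = 461*(-82) = -37802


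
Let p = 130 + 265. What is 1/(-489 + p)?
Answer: -1/94 ≈ -0.010638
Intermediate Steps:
p = 395
1/(-489 + p) = 1/(-489 + 395) = 1/(-94) = -1/94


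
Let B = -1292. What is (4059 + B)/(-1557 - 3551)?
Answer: -2767/5108 ≈ -0.54170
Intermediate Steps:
(4059 + B)/(-1557 - 3551) = (4059 - 1292)/(-1557 - 3551) = 2767/(-5108) = 2767*(-1/5108) = -2767/5108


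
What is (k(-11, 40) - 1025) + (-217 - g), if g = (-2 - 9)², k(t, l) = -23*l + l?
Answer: -2243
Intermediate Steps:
k(t, l) = -22*l
g = 121 (g = (-11)² = 121)
(k(-11, 40) - 1025) + (-217 - g) = (-22*40 - 1025) + (-217 - 1*121) = (-880 - 1025) + (-217 - 121) = -1905 - 338 = -2243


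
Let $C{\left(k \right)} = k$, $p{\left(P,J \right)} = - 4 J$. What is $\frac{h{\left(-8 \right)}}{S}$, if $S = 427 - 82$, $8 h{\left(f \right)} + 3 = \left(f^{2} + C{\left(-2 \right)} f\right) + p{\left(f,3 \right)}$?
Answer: $\frac{13}{552} \approx 0.023551$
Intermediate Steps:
$h{\left(f \right)} = - \frac{15}{8} - \frac{f}{4} + \frac{f^{2}}{8}$ ($h{\left(f \right)} = - \frac{3}{8} + \frac{\left(f^{2} - 2 f\right) - 12}{8} = - \frac{3}{8} + \frac{-12 + f^{2} - 2 f}{8} = - \frac{3}{8} - \left(\frac{3}{2} - \frac{f^{2}}{8} + \frac{f}{4}\right) = - \frac{15}{8} - \frac{f}{4} + \frac{f^{2}}{8}$)
$S = 345$ ($S = 427 - 82 = 345$)
$\frac{h{\left(-8 \right)}}{S} = \frac{- \frac{15}{8} - -2 + \frac{\left(-8\right)^{2}}{8}}{345} = \left(- \frac{15}{8} + 2 + \frac{1}{8} \cdot 64\right) \frac{1}{345} = \left(- \frac{15}{8} + 2 + 8\right) \frac{1}{345} = \frac{65}{8} \cdot \frac{1}{345} = \frac{13}{552}$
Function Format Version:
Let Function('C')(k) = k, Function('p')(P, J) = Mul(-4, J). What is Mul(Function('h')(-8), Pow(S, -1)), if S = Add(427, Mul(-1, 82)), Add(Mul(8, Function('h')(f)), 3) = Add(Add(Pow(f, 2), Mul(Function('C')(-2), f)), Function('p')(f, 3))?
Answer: Rational(13, 552) ≈ 0.023551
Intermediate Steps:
Function('h')(f) = Add(Rational(-15, 8), Mul(Rational(-1, 4), f), Mul(Rational(1, 8), Pow(f, 2))) (Function('h')(f) = Add(Rational(-3, 8), Mul(Rational(1, 8), Add(Add(Pow(f, 2), Mul(-2, f)), Mul(-4, 3)))) = Add(Rational(-3, 8), Mul(Rational(1, 8), Add(Add(Pow(f, 2), Mul(-2, f)), -12))) = Add(Rational(-3, 8), Mul(Rational(1, 8), Add(-12, Pow(f, 2), Mul(-2, f)))) = Add(Rational(-3, 8), Add(Rational(-3, 2), Mul(Rational(-1, 4), f), Mul(Rational(1, 8), Pow(f, 2)))) = Add(Rational(-15, 8), Mul(Rational(-1, 4), f), Mul(Rational(1, 8), Pow(f, 2))))
S = 345 (S = Add(427, -82) = 345)
Mul(Function('h')(-8), Pow(S, -1)) = Mul(Add(Rational(-15, 8), Mul(Rational(-1, 4), -8), Mul(Rational(1, 8), Pow(-8, 2))), Pow(345, -1)) = Mul(Add(Rational(-15, 8), 2, Mul(Rational(1, 8), 64)), Rational(1, 345)) = Mul(Add(Rational(-15, 8), 2, 8), Rational(1, 345)) = Mul(Rational(65, 8), Rational(1, 345)) = Rational(13, 552)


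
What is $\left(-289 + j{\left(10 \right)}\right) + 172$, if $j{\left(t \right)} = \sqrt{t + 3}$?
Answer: $-117 + \sqrt{13} \approx -113.39$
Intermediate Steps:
$j{\left(t \right)} = \sqrt{3 + t}$
$\left(-289 + j{\left(10 \right)}\right) + 172 = \left(-289 + \sqrt{3 + 10}\right) + 172 = \left(-289 + \sqrt{13}\right) + 172 = -117 + \sqrt{13}$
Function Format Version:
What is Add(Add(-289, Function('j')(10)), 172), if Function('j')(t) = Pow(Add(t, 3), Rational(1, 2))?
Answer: Add(-117, Pow(13, Rational(1, 2))) ≈ -113.39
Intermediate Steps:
Function('j')(t) = Pow(Add(3, t), Rational(1, 2))
Add(Add(-289, Function('j')(10)), 172) = Add(Add(-289, Pow(Add(3, 10), Rational(1, 2))), 172) = Add(Add(-289, Pow(13, Rational(1, 2))), 172) = Add(-117, Pow(13, Rational(1, 2)))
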